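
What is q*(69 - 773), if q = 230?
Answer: -161920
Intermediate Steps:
q*(69 - 773) = 230*(69 - 773) = 230*(-704) = -161920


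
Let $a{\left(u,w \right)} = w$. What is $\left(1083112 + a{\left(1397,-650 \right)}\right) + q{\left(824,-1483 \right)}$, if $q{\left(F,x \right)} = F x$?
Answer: $-139530$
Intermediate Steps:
$\left(1083112 + a{\left(1397,-650 \right)}\right) + q{\left(824,-1483 \right)} = \left(1083112 - 650\right) + 824 \left(-1483\right) = 1082462 - 1221992 = -139530$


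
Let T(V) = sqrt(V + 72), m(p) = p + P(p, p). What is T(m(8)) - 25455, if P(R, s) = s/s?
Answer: -25446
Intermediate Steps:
P(R, s) = 1
m(p) = 1 + p (m(p) = p + 1 = 1 + p)
T(V) = sqrt(72 + V)
T(m(8)) - 25455 = sqrt(72 + (1 + 8)) - 25455 = sqrt(72 + 9) - 25455 = sqrt(81) - 25455 = 9 - 25455 = -25446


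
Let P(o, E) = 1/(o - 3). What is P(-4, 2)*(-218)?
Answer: 218/7 ≈ 31.143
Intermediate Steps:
P(o, E) = 1/(-3 + o)
P(-4, 2)*(-218) = -218/(-3 - 4) = -218/(-7) = -⅐*(-218) = 218/7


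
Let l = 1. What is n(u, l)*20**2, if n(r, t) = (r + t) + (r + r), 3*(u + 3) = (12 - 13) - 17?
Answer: -10400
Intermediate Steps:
u = -9 (u = -3 + ((12 - 13) - 17)/3 = -3 + (-1 - 17)/3 = -3 + (1/3)*(-18) = -3 - 6 = -9)
n(r, t) = t + 3*r (n(r, t) = (r + t) + 2*r = t + 3*r)
n(u, l)*20**2 = (1 + 3*(-9))*20**2 = (1 - 27)*400 = -26*400 = -10400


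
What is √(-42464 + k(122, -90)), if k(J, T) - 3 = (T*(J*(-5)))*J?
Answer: √6655339 ≈ 2579.8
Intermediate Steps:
k(J, T) = 3 - 5*T*J² (k(J, T) = 3 + (T*(J*(-5)))*J = 3 + (T*(-5*J))*J = 3 + (-5*J*T)*J = 3 - 5*T*J²)
√(-42464 + k(122, -90)) = √(-42464 + (3 - 5*(-90)*122²)) = √(-42464 + (3 - 5*(-90)*14884)) = √(-42464 + (3 + 6697800)) = √(-42464 + 6697803) = √6655339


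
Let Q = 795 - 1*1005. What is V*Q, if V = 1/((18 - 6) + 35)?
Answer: -210/47 ≈ -4.4681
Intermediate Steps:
Q = -210 (Q = 795 - 1005 = -210)
V = 1/47 (V = 1/(12 + 35) = 1/47 ≈ 0.021277)
V*Q = (1/47)*(-210) = -210/47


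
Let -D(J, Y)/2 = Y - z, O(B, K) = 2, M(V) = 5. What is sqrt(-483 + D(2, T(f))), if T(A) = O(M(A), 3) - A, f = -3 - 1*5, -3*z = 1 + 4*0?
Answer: I*sqrt(4533)/3 ≈ 22.443*I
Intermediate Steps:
z = -1/3 (z = -(1 + 4*0)/3 = -(1 + 0)/3 = -1/3*1 = -1/3 ≈ -0.33333)
f = -8 (f = -3 - 5 = -8)
T(A) = 2 - A
D(J, Y) = -2/3 - 2*Y (D(J, Y) = -2*(Y - 1*(-1/3)) = -2*(Y + 1/3) = -2*(1/3 + Y) = -2/3 - 2*Y)
sqrt(-483 + D(2, T(f))) = sqrt(-483 + (-2/3 - 2*(2 - 1*(-8)))) = sqrt(-483 + (-2/3 - 2*(2 + 8))) = sqrt(-483 + (-2/3 - 2*10)) = sqrt(-483 + (-2/3 - 20)) = sqrt(-483 - 62/3) = sqrt(-1511/3) = I*sqrt(4533)/3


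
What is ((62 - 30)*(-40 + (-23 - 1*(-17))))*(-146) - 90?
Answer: 214822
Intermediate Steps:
((62 - 30)*(-40 + (-23 - 1*(-17))))*(-146) - 90 = (32*(-40 + (-23 + 17)))*(-146) - 90 = (32*(-40 - 6))*(-146) - 90 = (32*(-46))*(-146) - 90 = -1472*(-146) - 90 = 214912 - 90 = 214822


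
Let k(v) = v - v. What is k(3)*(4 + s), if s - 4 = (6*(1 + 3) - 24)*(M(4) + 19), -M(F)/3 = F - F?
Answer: 0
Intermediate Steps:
k(v) = 0
M(F) = 0 (M(F) = -3*(F - F) = -3*0 = 0)
s = 4 (s = 4 + (6*(1 + 3) - 24)*(0 + 19) = 4 + (6*4 - 24)*19 = 4 + (24 - 24)*19 = 4 + 0*19 = 4 + 0 = 4)
k(3)*(4 + s) = 0*(4 + 4) = 0*8 = 0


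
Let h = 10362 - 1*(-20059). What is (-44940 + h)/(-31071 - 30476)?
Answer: 14519/61547 ≈ 0.23590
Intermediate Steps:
h = 30421 (h = 10362 + 20059 = 30421)
(-44940 + h)/(-31071 - 30476) = (-44940 + 30421)/(-31071 - 30476) = -14519/(-61547) = -14519*(-1/61547) = 14519/61547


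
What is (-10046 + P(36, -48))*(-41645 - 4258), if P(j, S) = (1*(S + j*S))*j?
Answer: 3395995746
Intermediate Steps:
P(j, S) = j*(S + S*j) (P(j, S) = (1*(S + S*j))*j = (S + S*j)*j = j*(S + S*j))
(-10046 + P(36, -48))*(-41645 - 4258) = (-10046 - 48*36*(1 + 36))*(-41645 - 4258) = (-10046 - 48*36*37)*(-45903) = (-10046 - 63936)*(-45903) = -73982*(-45903) = 3395995746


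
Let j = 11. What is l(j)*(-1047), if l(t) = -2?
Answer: 2094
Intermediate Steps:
l(j)*(-1047) = -2*(-1047) = 2094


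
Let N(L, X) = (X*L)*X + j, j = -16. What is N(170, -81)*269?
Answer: 300030226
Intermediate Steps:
N(L, X) = -16 + L*X² (N(L, X) = (X*L)*X - 16 = (L*X)*X - 16 = L*X² - 16 = -16 + L*X²)
N(170, -81)*269 = (-16 + 170*(-81)²)*269 = (-16 + 170*6561)*269 = (-16 + 1115370)*269 = 1115354*269 = 300030226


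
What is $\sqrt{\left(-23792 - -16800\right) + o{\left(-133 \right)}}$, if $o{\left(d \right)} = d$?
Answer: $5 i \sqrt{285} \approx 84.41 i$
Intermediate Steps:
$\sqrt{\left(-23792 - -16800\right) + o{\left(-133 \right)}} = \sqrt{\left(-23792 - -16800\right) - 133} = \sqrt{\left(-23792 + 16800\right) - 133} = \sqrt{-6992 - 133} = \sqrt{-7125} = 5 i \sqrt{285}$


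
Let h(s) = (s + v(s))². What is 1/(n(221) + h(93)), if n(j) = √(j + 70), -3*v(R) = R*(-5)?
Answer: 61504/3782741725 - √291/3782741725 ≈ 1.6255e-5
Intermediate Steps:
v(R) = 5*R/3 (v(R) = -R*(-5)/3 = -(-5)*R/3 = 5*R/3)
n(j) = √(70 + j)
h(s) = 64*s²/9 (h(s) = (s + 5*s/3)² = (8*s/3)² = 64*s²/9)
1/(n(221) + h(93)) = 1/(√(70 + 221) + (64/9)*93²) = 1/(√291 + (64/9)*8649) = 1/(√291 + 61504) = 1/(61504 + √291)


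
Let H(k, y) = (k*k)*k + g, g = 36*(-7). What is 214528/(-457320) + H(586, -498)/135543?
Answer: 1277740780508/860923955 ≈ 1484.2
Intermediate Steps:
g = -252
H(k, y) = -252 + k**3 (H(k, y) = (k*k)*k - 252 = k**2*k - 252 = k**3 - 252 = -252 + k**3)
214528/(-457320) + H(586, -498)/135543 = 214528/(-457320) + (-252 + 586**3)/135543 = 214528*(-1/457320) + (-252 + 201230056)*(1/135543) = -26816/57165 + 201229804*(1/135543) = -26816/57165 + 201229804/135543 = 1277740780508/860923955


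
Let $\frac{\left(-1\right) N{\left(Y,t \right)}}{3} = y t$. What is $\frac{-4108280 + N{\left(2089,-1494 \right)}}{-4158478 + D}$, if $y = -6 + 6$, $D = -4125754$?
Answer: $\frac{46685}{94139} \approx 0.49592$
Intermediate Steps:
$y = 0$
$N{\left(Y,t \right)} = 0$ ($N{\left(Y,t \right)} = - 3 \cdot 0 t = \left(-3\right) 0 = 0$)
$\frac{-4108280 + N{\left(2089,-1494 \right)}}{-4158478 + D} = \frac{-4108280 + 0}{-4158478 - 4125754} = - \frac{4108280}{-8284232} = \left(-4108280\right) \left(- \frac{1}{8284232}\right) = \frac{46685}{94139}$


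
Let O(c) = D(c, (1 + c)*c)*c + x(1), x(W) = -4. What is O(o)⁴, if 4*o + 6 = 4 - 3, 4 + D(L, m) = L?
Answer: 2825761/65536 ≈ 43.118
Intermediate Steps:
D(L, m) = -4 + L
o = -5/4 (o = -3/2 + (4 - 3)/4 = -3/2 + (¼)*1 = -3/2 + ¼ = -5/4 ≈ -1.2500)
O(c) = -4 + c*(-4 + c) (O(c) = (-4 + c)*c - 4 = c*(-4 + c) - 4 = -4 + c*(-4 + c))
O(o)⁴ = (-4 - 5*(-4 - 5/4)/4)⁴ = (-4 - 5/4*(-21/4))⁴ = (-4 + 105/16)⁴ = (41/16)⁴ = 2825761/65536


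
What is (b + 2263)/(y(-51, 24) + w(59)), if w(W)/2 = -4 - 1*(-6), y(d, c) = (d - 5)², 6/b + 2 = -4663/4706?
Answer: 31823489/44195500 ≈ 0.72006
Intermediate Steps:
b = -28236/14075 (b = 6/(-2 - 4663/4706) = 6/(-14075/4706) = 6*(-4706/14075) = -28236/14075 ≈ -2.0061)
y(d, c) = (-5 + d)²
w(W) = 4 (w(W) = 2*(-4 - 1*(-6)) = 2*(-4 + 6) = 2*2 = 4)
(b + 2263)/(y(-51, 24) + w(59)) = (-28236/14075 + 2263)/((-5 - 51)² + 4) = 31823489/(14075*((-56)² + 4)) = 31823489/(14075*(3136 + 4)) = (31823489/14075)/3140 = (31823489/14075)*(1/3140) = 31823489/44195500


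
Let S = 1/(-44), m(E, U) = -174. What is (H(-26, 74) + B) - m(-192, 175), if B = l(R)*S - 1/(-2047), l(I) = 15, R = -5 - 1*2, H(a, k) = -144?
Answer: 2671379/90068 ≈ 29.660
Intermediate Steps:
R = -7 (R = -5 - 2 = -7)
S = -1/44 ≈ -0.022727
B = -30661/90068 (B = 15*(-1/44) - 1/(-2047) = -15/44 - 1*(-1/2047) = -15/44 + 1/2047 = -30661/90068 ≈ -0.34042)
(H(-26, 74) + B) - m(-192, 175) = (-144 - 30661/90068) - 1*(-174) = -13000453/90068 + 174 = 2671379/90068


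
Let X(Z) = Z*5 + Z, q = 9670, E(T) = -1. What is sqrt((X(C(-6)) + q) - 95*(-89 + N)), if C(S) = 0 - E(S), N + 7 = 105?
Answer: sqrt(8821) ≈ 93.920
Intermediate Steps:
N = 98 (N = -7 + 105 = 98)
C(S) = 1 (C(S) = 0 - 1*(-1) = 0 + 1 = 1)
X(Z) = 6*Z (X(Z) = 5*Z + Z = 6*Z)
sqrt((X(C(-6)) + q) - 95*(-89 + N)) = sqrt((6*1 + 9670) - 95*(-89 + 98)) = sqrt((6 + 9670) - 95*9) = sqrt(9676 - 855) = sqrt(8821)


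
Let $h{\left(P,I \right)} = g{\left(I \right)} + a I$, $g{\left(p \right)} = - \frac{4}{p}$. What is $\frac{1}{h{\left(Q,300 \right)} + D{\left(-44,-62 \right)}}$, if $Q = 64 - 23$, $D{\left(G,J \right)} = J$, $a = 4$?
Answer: $\frac{75}{85349} \approx 0.00087874$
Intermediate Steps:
$Q = 41$
$h{\left(P,I \right)} = - \frac{4}{I} + 4 I$
$\frac{1}{h{\left(Q,300 \right)} + D{\left(-44,-62 \right)}} = \frac{1}{\left(- \frac{4}{300} + 4 \cdot 300\right) - 62} = \frac{1}{\left(\left(-4\right) \frac{1}{300} + 1200\right) - 62} = \frac{1}{\left(- \frac{1}{75} + 1200\right) - 62} = \frac{1}{\frac{89999}{75} - 62} = \frac{1}{\frac{85349}{75}} = \frac{75}{85349}$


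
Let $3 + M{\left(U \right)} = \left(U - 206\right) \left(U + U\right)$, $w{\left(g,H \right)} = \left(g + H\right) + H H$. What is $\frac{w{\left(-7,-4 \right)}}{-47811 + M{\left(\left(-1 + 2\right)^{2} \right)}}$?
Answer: $- \frac{5}{48224} \approx -0.00010368$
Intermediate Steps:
$w{\left(g,H \right)} = H + g + H^{2}$ ($w{\left(g,H \right)} = \left(H + g\right) + H^{2} = H + g + H^{2}$)
$M{\left(U \right)} = -3 + 2 U \left(-206 + U\right)$ ($M{\left(U \right)} = -3 + \left(U - 206\right) \left(U + U\right) = -3 + \left(-206 + U\right) 2 U = -3 + 2 U \left(-206 + U\right)$)
$\frac{w{\left(-7,-4 \right)}}{-47811 + M{\left(\left(-1 + 2\right)^{2} \right)}} = \frac{-4 - 7 + \left(-4\right)^{2}}{-47811 - \left(3 - 2 \left(-1 + 2\right)^{4} + 412 \left(-1 + 2\right)^{2}\right)} = \frac{-4 - 7 + 16}{-47811 - \left(3 - 2 + 412\right)} = \frac{5}{-47811 - \left(415 - 2\right)} = \frac{5}{-47811 - 413} = \frac{5}{-48224} = 5 \left(- \frac{1}{48224}\right) = - \frac{5}{48224}$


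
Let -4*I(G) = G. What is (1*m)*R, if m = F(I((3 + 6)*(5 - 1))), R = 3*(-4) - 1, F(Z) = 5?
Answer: -65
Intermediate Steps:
I(G) = -G/4
R = -13 (R = -12 - 1 = -13)
m = 5
(1*m)*R = (1*5)*(-13) = 5*(-13) = -65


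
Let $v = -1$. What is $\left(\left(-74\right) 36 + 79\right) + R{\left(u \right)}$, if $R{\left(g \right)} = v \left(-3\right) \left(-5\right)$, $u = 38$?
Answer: $-2600$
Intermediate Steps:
$R{\left(g \right)} = -15$ ($R{\left(g \right)} = \left(-1\right) \left(-3\right) \left(-5\right) = 3 \left(-5\right) = -15$)
$\left(\left(-74\right) 36 + 79\right) + R{\left(u \right)} = \left(\left(-74\right) 36 + 79\right) - 15 = \left(-2664 + 79\right) - 15 = -2585 - 15 = -2600$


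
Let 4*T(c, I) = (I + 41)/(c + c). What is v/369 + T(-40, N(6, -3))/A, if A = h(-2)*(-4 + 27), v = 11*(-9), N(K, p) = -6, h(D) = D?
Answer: -32097/120704 ≈ -0.26591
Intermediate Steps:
v = -99
T(c, I) = (41 + I)/(8*c) (T(c, I) = ((I + 41)/(c + c))/4 = ((41 + I)/((2*c)))/4 = ((41 + I)*(1/(2*c)))/4 = ((41 + I)/(2*c))/4 = (41 + I)/(8*c))
A = -46 (A = -2*(-4 + 27) = -2*23 = -46)
v/369 + T(-40, N(6, -3))/A = -99/369 + ((⅛)*(41 - 6)/(-40))/(-46) = -99*1/369 + ((⅛)*(-1/40)*35)*(-1/46) = -11/41 - 7/64*(-1/46) = -11/41 + 7/2944 = -32097/120704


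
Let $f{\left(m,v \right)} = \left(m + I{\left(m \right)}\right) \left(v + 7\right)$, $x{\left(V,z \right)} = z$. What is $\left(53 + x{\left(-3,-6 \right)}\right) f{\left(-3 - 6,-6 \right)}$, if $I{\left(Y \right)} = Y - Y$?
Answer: $-423$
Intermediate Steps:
$I{\left(Y \right)} = 0$
$f{\left(m,v \right)} = m \left(7 + v\right)$ ($f{\left(m,v \right)} = \left(m + 0\right) \left(v + 7\right) = m \left(7 + v\right)$)
$\left(53 + x{\left(-3,-6 \right)}\right) f{\left(-3 - 6,-6 \right)} = \left(53 - 6\right) \left(-3 - 6\right) \left(7 - 6\right) = 47 \left(-3 - 6\right) 1 = 47 \left(\left(-9\right) 1\right) = 47 \left(-9\right) = -423$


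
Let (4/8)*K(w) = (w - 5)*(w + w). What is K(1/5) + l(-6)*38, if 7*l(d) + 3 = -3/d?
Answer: -3047/175 ≈ -17.411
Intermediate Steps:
l(d) = -3/7 - 3/(7*d) (l(d) = -3/7 + (-3/d)/7 = -3/7 - 3/(7*d))
K(w) = 4*w*(-5 + w) (K(w) = 2*((w - 5)*(w + w)) = 2*((-5 + w)*(2*w)) = 2*(2*w*(-5 + w)) = 4*w*(-5 + w))
K(1/5) + l(-6)*38 = 4*(-5 + 1/5)/5 + ((3/7)*(-1 - 1*(-6))/(-6))*38 = 4*(⅕)*(-5 + ⅕) + ((3/7)*(-⅙)*(-1 + 6))*38 = 4*(⅕)*(-24/5) + ((3/7)*(-⅙)*5)*38 = -96/25 - 5/14*38 = -96/25 - 95/7 = -3047/175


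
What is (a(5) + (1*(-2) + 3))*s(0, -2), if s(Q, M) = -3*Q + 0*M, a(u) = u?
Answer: 0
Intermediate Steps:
s(Q, M) = -3*Q (s(Q, M) = -3*Q + 0 = -3*Q)
(a(5) + (1*(-2) + 3))*s(0, -2) = (5 + (1*(-2) + 3))*(-3*0) = (5 + (-2 + 3))*0 = (5 + 1)*0 = 6*0 = 0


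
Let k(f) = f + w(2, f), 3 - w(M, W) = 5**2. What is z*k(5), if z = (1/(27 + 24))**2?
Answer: -1/153 ≈ -0.0065359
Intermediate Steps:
w(M, W) = -22 (w(M, W) = 3 - 1*5**2 = 3 - 1*25 = 3 - 25 = -22)
k(f) = -22 + f (k(f) = f - 22 = -22 + f)
z = 1/2601 (z = (1/51)**2 = 1/2601 ≈ 0.00038447)
z*k(5) = (-22 + 5)/2601 = (1/2601)*(-17) = -1/153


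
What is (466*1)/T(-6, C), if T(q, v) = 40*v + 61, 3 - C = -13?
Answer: 466/701 ≈ 0.66476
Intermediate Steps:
C = 16 (C = 3 - 1*(-13) = 3 + 13 = 16)
T(q, v) = 61 + 40*v
(466*1)/T(-6, C) = (466*1)/(61 + 40*16) = 466/(61 + 640) = 466/701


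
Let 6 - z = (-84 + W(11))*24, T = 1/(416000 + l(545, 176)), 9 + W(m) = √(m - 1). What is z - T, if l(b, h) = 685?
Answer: 932541029/416685 - 24*√10 ≈ 2162.1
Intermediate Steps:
W(m) = -9 + √(-1 + m) (W(m) = -9 + √(m - 1) = -9 + √(-1 + m))
T = 1/416685 (T = 1/(416000 + 685) = 1/416685 ≈ 2.3999e-6)
z = 2238 - 24*√10 (z = 6 - (-84 + (-9 + √(-1 + 11)))*24 = 6 - (-84 + (-9 + √10))*24 = 6 - (-93 + √10)*24 = 6 - (-2232 + 24*√10) = 6 + (2232 - 24*√10) = 2238 - 24*√10 ≈ 2162.1)
z - T = (2238 - 24*√10) - 1*1/416685 = (2238 - 24*√10) - 1/416685 = 932541029/416685 - 24*√10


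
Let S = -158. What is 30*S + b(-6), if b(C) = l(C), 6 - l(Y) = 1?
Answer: -4735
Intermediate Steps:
l(Y) = 5 (l(Y) = 6 - 1*1 = 6 - 1 = 5)
b(C) = 5
30*S + b(-6) = 30*(-158) + 5 = -4740 + 5 = -4735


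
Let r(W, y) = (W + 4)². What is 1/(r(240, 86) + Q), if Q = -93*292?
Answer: 1/32380 ≈ 3.0883e-5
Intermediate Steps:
r(W, y) = (4 + W)²
Q = -27156
1/(r(240, 86) + Q) = 1/((4 + 240)² - 27156) = 1/(244² - 27156) = 1/(59536 - 27156) = 1/32380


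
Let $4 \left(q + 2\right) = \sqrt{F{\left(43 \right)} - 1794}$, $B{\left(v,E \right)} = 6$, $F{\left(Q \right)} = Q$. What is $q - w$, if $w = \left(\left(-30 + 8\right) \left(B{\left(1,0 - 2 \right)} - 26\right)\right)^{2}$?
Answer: $-193602 + \frac{i \sqrt{1751}}{4} \approx -1.936 \cdot 10^{5} + 10.461 i$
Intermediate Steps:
$w = 193600$ ($w = \left(\left(-30 + 8\right) \left(6 - 26\right)\right)^{2} = \left(\left(-22\right) \left(-20\right)\right)^{2} = 440^{2} = 193600$)
$q = -2 + \frac{i \sqrt{1751}}{4}$ ($q = -2 + \frac{\sqrt{43 - 1794}}{4} = -2 + \frac{\sqrt{-1751}}{4} = -2 + \frac{i \sqrt{1751}}{4} \approx -2.0 + 10.461 i$)
$q - w = \left(-2 + \frac{i \sqrt{1751}}{4}\right) - 193600 = -193602 + \frac{i \sqrt{1751}}{4}$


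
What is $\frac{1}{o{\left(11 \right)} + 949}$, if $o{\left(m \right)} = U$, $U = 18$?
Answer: $\frac{1}{967} \approx 0.0010341$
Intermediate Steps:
$o{\left(m \right)} = 18$
$\frac{1}{o{\left(11 \right)} + 949} = \frac{1}{18 + 949} = \frac{1}{967}$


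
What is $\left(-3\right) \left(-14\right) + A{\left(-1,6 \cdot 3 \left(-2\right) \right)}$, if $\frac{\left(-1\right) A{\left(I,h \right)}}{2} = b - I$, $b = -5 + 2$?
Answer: $46$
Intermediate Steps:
$b = -3$
$A{\left(I,h \right)} = 6 + 2 I$ ($A{\left(I,h \right)} = - 2 \left(-3 - I\right) = 6 + 2 I$)
$\left(-3\right) \left(-14\right) + A{\left(-1,6 \cdot 3 \left(-2\right) \right)} = \left(-3\right) \left(-14\right) + \left(6 + 2 \left(-1\right)\right) = 42 + \left(6 - 2\right) = 42 + 4 = 46$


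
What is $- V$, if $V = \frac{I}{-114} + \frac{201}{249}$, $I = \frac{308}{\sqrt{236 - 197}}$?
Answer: $- \frac{67}{83} + \frac{154 \sqrt{39}}{2223} \approx -0.3746$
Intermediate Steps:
$I = \frac{308 \sqrt{39}}{39}$ ($I = \frac{308}{\sqrt{39}} = 308 \frac{\sqrt{39}}{39} = \frac{308 \sqrt{39}}{39} \approx 49.319$)
$V = \frac{67}{83} - \frac{154 \sqrt{39}}{2223}$ ($V = \frac{\frac{308}{39} \sqrt{39}}{-114} + \frac{201}{249} = \frac{308 \sqrt{39}}{39} \left(- \frac{1}{114}\right) + 201 \cdot \frac{1}{249} = - \frac{154 \sqrt{39}}{2223} + \frac{67}{83} = \frac{67}{83} - \frac{154 \sqrt{39}}{2223} \approx 0.3746$)
$- V = - (\frac{67}{83} - \frac{154 \sqrt{39}}{2223}) = - \frac{67}{83} + \frac{154 \sqrt{39}}{2223}$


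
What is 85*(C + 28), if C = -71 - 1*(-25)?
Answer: -1530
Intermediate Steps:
C = -46 (C = -71 + 25 = -46)
85*(C + 28) = 85*(-46 + 28) = 85*(-18) = -1530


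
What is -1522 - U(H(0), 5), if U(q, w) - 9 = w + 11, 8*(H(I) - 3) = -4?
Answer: -1547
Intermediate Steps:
H(I) = 5/2 (H(I) = 3 + (⅛)*(-4) = 3 - ½ = 5/2)
U(q, w) = 20 + w (U(q, w) = 9 + (w + 11) = 9 + (11 + w) = 20 + w)
-1522 - U(H(0), 5) = -1522 - (20 + 5) = -1522 - 1*25 = -1522 - 25 = -1547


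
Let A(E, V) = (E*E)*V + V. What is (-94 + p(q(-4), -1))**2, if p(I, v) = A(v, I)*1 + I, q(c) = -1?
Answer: 9409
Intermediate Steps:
A(E, V) = V + V*E**2 (A(E, V) = E**2*V + V = V*E**2 + V = V + V*E**2)
p(I, v) = I + I*(1 + v**2) (p(I, v) = (I*(1 + v**2))*1 + I = I*(1 + v**2) + I = I + I*(1 + v**2))
(-94 + p(q(-4), -1))**2 = (-94 - (2 + (-1)**2))**2 = (-94 - (2 + 1))**2 = (-94 - 1*3)**2 = (-94 - 3)**2 = (-97)**2 = 9409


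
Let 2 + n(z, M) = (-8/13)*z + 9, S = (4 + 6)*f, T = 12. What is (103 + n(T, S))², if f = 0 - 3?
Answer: 1779556/169 ≈ 10530.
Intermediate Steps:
f = -3
S = -30 (S = (4 + 6)*(-3) = 10*(-3) = -30)
n(z, M) = 7 - 8*z/13 (n(z, M) = -2 + ((-8/13)*z + 9) = -2 + ((-8*1/13)*z + 9) = -2 + (-8*z/13 + 9) = -2 + (9 - 8*z/13) = 7 - 8*z/13)
(103 + n(T, S))² = (103 + (7 - 8/13*12))² = (103 + (7 - 96/13))² = (103 - 5/13)² = (1334/13)² = 1779556/169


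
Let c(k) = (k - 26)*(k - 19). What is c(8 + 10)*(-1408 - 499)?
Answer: -15256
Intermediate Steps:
c(k) = (-26 + k)*(-19 + k)
c(8 + 10)*(-1408 - 499) = (494 + (8 + 10)**2 - 45*(8 + 10))*(-1408 - 499) = (494 + 18**2 - 45*18)*(-1907) = (494 + 324 - 810)*(-1907) = 8*(-1907) = -15256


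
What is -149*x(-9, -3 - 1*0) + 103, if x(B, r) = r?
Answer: 550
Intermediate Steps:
-149*x(-9, -3 - 1*0) + 103 = -149*(-3 - 1*0) + 103 = -149*(-3 + 0) + 103 = -149*(-3) + 103 = 447 + 103 = 550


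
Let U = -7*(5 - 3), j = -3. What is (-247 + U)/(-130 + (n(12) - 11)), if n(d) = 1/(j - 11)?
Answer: 3654/1975 ≈ 1.8501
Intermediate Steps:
n(d) = -1/14 (n(d) = 1/(-3 - 11) = 1/(-14) = -1/14)
U = -14 (U = -7*2 = -14)
(-247 + U)/(-130 + (n(12) - 11)) = (-247 - 14)/(-130 + (-1/14 - 11)) = -261/(-130 - 155/14) = -261/(-1975/14) = -261*(-14/1975) = 3654/1975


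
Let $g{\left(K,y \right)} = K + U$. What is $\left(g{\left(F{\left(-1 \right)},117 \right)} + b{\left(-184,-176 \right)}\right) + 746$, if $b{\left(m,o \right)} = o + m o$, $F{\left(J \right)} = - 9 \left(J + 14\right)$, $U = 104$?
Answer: $32941$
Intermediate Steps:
$F{\left(J \right)} = -126 - 9 J$ ($F{\left(J \right)} = - 9 \left(14 + J\right) = -126 - 9 J$)
$g{\left(K,y \right)} = 104 + K$ ($g{\left(K,y \right)} = K + 104 = 104 + K$)
$\left(g{\left(F{\left(-1 \right)},117 \right)} + b{\left(-184,-176 \right)}\right) + 746 = \left(\left(104 - 117\right) - 176 \left(1 - 184\right)\right) + 746 = \left(\left(104 + \left(-126 + 9\right)\right) - -32208\right) + 746 = \left(\left(104 - 117\right) + 32208\right) + 746 = \left(-13 + 32208\right) + 746 = 32195 + 746 = 32941$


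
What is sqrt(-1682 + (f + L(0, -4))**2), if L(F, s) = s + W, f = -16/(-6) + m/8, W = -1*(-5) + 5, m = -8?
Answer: I*sqrt(14609)/3 ≈ 40.289*I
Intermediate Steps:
W = 10 (W = 5 + 5 = 10)
f = 5/3 (f = -16/(-6) - 8/8 = -16*(-1/6) - 8*1/8 = 8/3 - 1 = 5/3 ≈ 1.6667)
L(F, s) = 10 + s (L(F, s) = s + 10 = 10 + s)
sqrt(-1682 + (f + L(0, -4))**2) = sqrt(-1682 + (5/3 + (10 - 4))**2) = sqrt(-1682 + (5/3 + 6)**2) = sqrt(-1682 + (23/3)**2) = sqrt(-1682 + 529/9) = sqrt(-14609/9) = I*sqrt(14609)/3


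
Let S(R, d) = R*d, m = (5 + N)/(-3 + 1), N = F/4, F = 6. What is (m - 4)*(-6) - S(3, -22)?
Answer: 219/2 ≈ 109.50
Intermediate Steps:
N = 3/2 (N = 6/4 = 6*(1/4) = 3/2 ≈ 1.5000)
m = -13/4 (m = (5 + 3/2)/(-3 + 1) = (13/2)/(-2) = (13/2)*(-1/2) = -13/4 ≈ -3.2500)
(m - 4)*(-6) - S(3, -22) = (-13/4 - 4)*(-6) - 3*(-22) = -29/4*(-6) - 1*(-66) = 87/2 + 66 = 219/2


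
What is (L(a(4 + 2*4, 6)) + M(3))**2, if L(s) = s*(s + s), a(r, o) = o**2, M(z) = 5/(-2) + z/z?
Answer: 26842761/4 ≈ 6.7107e+6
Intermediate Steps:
M(z) = -3/2 (M(z) = 5*(-1/2) + 1 = -5/2 + 1 = -3/2)
L(s) = 2*s**2 (L(s) = s*(2*s) = 2*s**2)
(L(a(4 + 2*4, 6)) + M(3))**2 = (2*(6**2)**2 - 3/2)**2 = (2*36**2 - 3/2)**2 = (2*1296 - 3/2)**2 = (2592 - 3/2)**2 = (5181/2)**2 = 26842761/4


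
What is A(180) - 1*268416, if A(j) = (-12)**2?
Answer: -268272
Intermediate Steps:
A(j) = 144
A(180) - 1*268416 = 144 - 1*268416 = 144 - 268416 = -268272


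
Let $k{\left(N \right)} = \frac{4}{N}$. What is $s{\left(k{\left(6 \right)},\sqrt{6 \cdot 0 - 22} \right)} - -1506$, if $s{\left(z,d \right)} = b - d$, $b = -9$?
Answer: $1497 - i \sqrt{22} \approx 1497.0 - 4.6904 i$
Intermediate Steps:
$s{\left(z,d \right)} = -9 - d$
$s{\left(k{\left(6 \right)},\sqrt{6 \cdot 0 - 22} \right)} - -1506 = \left(-9 - \sqrt{6 \cdot 0 - 22}\right) - -1506 = \left(-9 - \sqrt{0 - 22}\right) + 1506 = \left(-9 - \sqrt{-22}\right) + 1506 = \left(-9 - i \sqrt{22}\right) + 1506 = 1497 - i \sqrt{22}$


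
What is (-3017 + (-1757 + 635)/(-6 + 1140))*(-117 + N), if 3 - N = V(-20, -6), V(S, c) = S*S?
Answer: 293185600/189 ≈ 1.5512e+6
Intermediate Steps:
V(S, c) = S²
N = -397 (N = 3 - 1*(-20)² = 3 - 1*400 = 3 - 400 = -397)
(-3017 + (-1757 + 635)/(-6 + 1140))*(-117 + N) = (-3017 + (-1757 + 635)/(-6 + 1140))*(-117 - 397) = (-3017 - 1122/1134)*(-514) = (-3017 - 1122*1/1134)*(-514) = (-3017 - 187/189)*(-514) = -570400/189*(-514) = 293185600/189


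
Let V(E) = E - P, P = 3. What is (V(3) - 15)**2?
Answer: 225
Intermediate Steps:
V(E) = -3 + E (V(E) = E - 1*3 = E - 3 = -3 + E)
(V(3) - 15)**2 = ((-3 + 3) - 15)**2 = (0 - 15)**2 = (-15)**2 = 225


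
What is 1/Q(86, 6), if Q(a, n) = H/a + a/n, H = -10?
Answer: 129/1834 ≈ 0.070338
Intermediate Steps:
Q(a, n) = -10/a + a/n
1/Q(86, 6) = 1/(-10/86 + 86/6) = 1/(-10*1/86 + 86*(1/6)) = 1/(-5/43 + 43/3) = 1/(1834/129) = 129/1834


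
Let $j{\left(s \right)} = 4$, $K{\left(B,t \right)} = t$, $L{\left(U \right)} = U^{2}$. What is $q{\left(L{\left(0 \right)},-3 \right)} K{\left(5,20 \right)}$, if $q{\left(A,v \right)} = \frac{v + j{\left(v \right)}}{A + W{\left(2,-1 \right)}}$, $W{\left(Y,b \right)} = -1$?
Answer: $-20$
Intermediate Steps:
$q{\left(A,v \right)} = \frac{4 + v}{-1 + A}$ ($q{\left(A,v \right)} = \frac{v + 4}{A - 1} = \frac{4 + v}{-1 + A}$)
$q{\left(L{\left(0 \right)},-3 \right)} K{\left(5,20 \right)} = \frac{4 - 3}{-1 + 0^{2}} \cdot 20 = \frac{1}{-1 + 0} \cdot 1 \cdot 20 = \frac{1}{-1} \cdot 1 \cdot 20 = \left(-1\right) 1 \cdot 20 = \left(-1\right) 20 = -20$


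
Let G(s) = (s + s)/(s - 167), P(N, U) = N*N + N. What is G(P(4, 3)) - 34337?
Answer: -5047579/147 ≈ -34337.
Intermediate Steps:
P(N, U) = N + N² (P(N, U) = N² + N = N + N²)
G(s) = 2*s/(-167 + s) (G(s) = (2*s)/(-167 + s) = 2*s/(-167 + s))
G(P(4, 3)) - 34337 = 2*(4*(1 + 4))/(-167 + 4*(1 + 4)) - 34337 = 2*(4*5)/(-167 + 4*5) - 34337 = 2*20/(-167 + 20) - 34337 = 2*20/(-147) - 34337 = 2*20*(-1/147) - 34337 = -40/147 - 34337 = -5047579/147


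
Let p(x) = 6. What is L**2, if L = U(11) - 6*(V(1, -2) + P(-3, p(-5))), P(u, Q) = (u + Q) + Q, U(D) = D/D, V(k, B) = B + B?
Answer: 841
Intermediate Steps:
V(k, B) = 2*B
U(D) = 1
P(u, Q) = u + 2*Q (P(u, Q) = (Q + u) + Q = u + 2*Q)
L = -29 (L = 1 - 6*(2*(-2) + (-3 + 2*6)) = 1 - 6*(-4 + (-3 + 12)) = 1 - 6*(-4 + 9) = 1 - 6*5 = 1 - 30 = -29)
L**2 = (-29)**2 = 841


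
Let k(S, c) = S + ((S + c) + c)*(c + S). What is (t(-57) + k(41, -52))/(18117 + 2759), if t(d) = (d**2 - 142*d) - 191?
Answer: 5943/10438 ≈ 0.56936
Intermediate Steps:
t(d) = -191 + d**2 - 142*d
k(S, c) = S + (S + c)*(S + 2*c) (k(S, c) = S + (S + 2*c)*(S + c) = S + (S + c)*(S + 2*c))
(t(-57) + k(41, -52))/(18117 + 2759) = ((-191 + (-57)**2 - 142*(-57)) + (41 + 41**2 + 2*(-52)**2 + 3*41*(-52)))/(18117 + 2759) = ((-191 + 3249 + 8094) + (41 + 1681 + 2*2704 - 6396))/20876 = (11152 + (41 + 1681 + 5408 - 6396))*(1/20876) = (11152 + 734)*(1/20876) = 11886*(1/20876) = 5943/10438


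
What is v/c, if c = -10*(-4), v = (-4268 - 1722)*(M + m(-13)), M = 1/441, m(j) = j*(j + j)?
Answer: -89286341/1764 ≈ -50616.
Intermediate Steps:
m(j) = 2*j² (m(j) = j*(2*j) = 2*j²)
M = 1/441 ≈ 0.0022676
v = -892863410/441 (v = (-4268 - 1722)*(1/441 + 2*(-13)²) = -5990*(1/441 + 2*169) = -5990*(1/441 + 338) = -5990*149059/441 = -892863410/441 ≈ -2.0246e+6)
c = 40
v/c = -892863410/441/40 = -892863410/441*1/40 = -89286341/1764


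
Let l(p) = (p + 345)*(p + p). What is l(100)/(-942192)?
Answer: -11125/117774 ≈ -0.094461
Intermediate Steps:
l(p) = 2*p*(345 + p) (l(p) = (345 + p)*(2*p) = 2*p*(345 + p))
l(100)/(-942192) = (2*100*(345 + 100))/(-942192) = (2*100*445)*(-1/942192) = 89000*(-1/942192) = -11125/117774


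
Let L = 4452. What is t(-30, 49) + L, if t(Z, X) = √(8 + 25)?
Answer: 4452 + √33 ≈ 4457.7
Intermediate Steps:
t(Z, X) = √33
t(-30, 49) + L = √33 + 4452 = 4452 + √33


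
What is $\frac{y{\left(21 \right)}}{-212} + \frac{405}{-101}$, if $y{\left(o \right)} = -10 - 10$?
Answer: $- \frac{20960}{5353} \approx -3.9156$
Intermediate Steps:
$y{\left(o \right)} = -20$ ($y{\left(o \right)} = -10 - 10 = -20$)
$\frac{y{\left(21 \right)}}{-212} + \frac{405}{-101} = - \frac{20}{-212} + \frac{405}{-101} = \left(-20\right) \left(- \frac{1}{212}\right) + 405 \left(- \frac{1}{101}\right) = \frac{5}{53} - \frac{405}{101} = - \frac{20960}{5353}$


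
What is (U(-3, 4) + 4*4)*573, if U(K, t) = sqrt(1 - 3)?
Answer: 9168 + 573*I*sqrt(2) ≈ 9168.0 + 810.34*I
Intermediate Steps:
U(K, t) = I*sqrt(2) (U(K, t) = sqrt(-2) = I*sqrt(2))
(U(-3, 4) + 4*4)*573 = (I*sqrt(2) + 4*4)*573 = (I*sqrt(2) + 16)*573 = (16 + I*sqrt(2))*573 = 9168 + 573*I*sqrt(2)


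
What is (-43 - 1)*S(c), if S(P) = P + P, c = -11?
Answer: 968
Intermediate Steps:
S(P) = 2*P
(-43 - 1)*S(c) = (-43 - 1)*(2*(-11)) = -44*(-22) = 968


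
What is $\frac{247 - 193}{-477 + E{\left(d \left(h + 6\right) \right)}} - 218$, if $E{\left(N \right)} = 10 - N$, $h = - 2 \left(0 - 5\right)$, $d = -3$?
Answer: $- \frac{91396}{419} \approx -218.13$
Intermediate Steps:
$h = 10$ ($h = \left(-2\right) \left(-5\right) = 10$)
$\frac{247 - 193}{-477 + E{\left(d \left(h + 6\right) \right)}} - 218 = \frac{247 - 193}{-477 - \left(-10 - 3 \left(10 + 6\right)\right)} - 218 = \frac{54}{-477 - \left(-10 - 48\right)} - 218 = \frac{54}{-477 + \left(10 - -48\right)} - 218 = \frac{54}{-477 + \left(10 + 48\right)} - 218 = \frac{54}{-477 + 58} - 218 = \frac{54}{-419} - 218 = 54 \left(- \frac{1}{419}\right) - 218 = - \frac{54}{419} - 218 = - \frac{91396}{419}$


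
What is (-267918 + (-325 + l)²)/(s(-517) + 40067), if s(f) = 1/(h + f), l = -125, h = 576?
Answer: -1929831/1181977 ≈ -1.6327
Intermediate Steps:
s(f) = 1/(576 + f)
(-267918 + (-325 + l)²)/(s(-517) + 40067) = (-267918 + (-325 - 125)²)/(1/(576 - 517) + 40067) = (-267918 + (-450)²)/(1/59 + 40067) = (-267918 + 202500)/(1/59 + 40067) = -65418/2363954/59 = -65418*59/2363954 = -1929831/1181977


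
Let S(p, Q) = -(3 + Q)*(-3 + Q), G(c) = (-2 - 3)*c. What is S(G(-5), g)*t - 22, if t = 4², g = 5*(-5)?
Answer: -9878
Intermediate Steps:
G(c) = -5*c
g = -25
S(p, Q) = -(-3 + Q)*(3 + Q)
t = 16
S(G(-5), g)*t - 22 = (9 - 1*(-25)²)*16 - 22 = (9 - 1*625)*16 - 22 = (9 - 625)*16 - 22 = -616*16 - 22 = -9856 - 22 = -9878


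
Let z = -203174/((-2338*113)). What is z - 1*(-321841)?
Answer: 376233028/1169 ≈ 3.2184e+5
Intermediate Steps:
z = 899/1169 (z = -203174/(-264194) = -203174*(-1/264194) = 899/1169 ≈ 0.76903)
z - 1*(-321841) = 899/1169 - 1*(-321841) = 899/1169 + 321841 = 376233028/1169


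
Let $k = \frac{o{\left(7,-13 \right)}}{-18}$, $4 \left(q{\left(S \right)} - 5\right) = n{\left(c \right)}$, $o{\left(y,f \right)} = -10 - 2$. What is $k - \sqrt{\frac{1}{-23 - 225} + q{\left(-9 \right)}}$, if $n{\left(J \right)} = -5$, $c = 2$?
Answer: $\frac{2}{3} - \frac{\sqrt{57598}}{124} \approx -1.2688$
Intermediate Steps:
$o{\left(y,f \right)} = -12$
$q{\left(S \right)} = \frac{15}{4}$ ($q{\left(S \right)} = 5 + \frac{1}{4} \left(-5\right) = 5 - \frac{5}{4} = \frac{15}{4}$)
$k = \frac{2}{3}$ ($k = - \frac{12}{-18} = \left(-12\right) \left(- \frac{1}{18}\right) = \frac{2}{3} \approx 0.66667$)
$k - \sqrt{\frac{1}{-23 - 225} + q{\left(-9 \right)}} = \frac{2}{3} - \sqrt{\frac{1}{-23 - 225} + \frac{15}{4}} = \frac{2}{3} - \sqrt{\frac{1}{-248} + \frac{15}{4}} = \frac{2}{3} - \sqrt{- \frac{1}{248} + \frac{15}{4}} = \frac{2}{3} - \sqrt{\frac{929}{248}} = \frac{2}{3} - \frac{\sqrt{57598}}{124}$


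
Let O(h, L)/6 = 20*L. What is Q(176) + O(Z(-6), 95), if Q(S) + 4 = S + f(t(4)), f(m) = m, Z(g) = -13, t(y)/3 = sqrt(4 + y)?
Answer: 11572 + 6*sqrt(2) ≈ 11580.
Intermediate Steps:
t(y) = 3*sqrt(4 + y)
O(h, L) = 120*L (O(h, L) = 6*(20*L) = 120*L)
Q(S) = -4 + S + 6*sqrt(2) (Q(S) = -4 + (S + 3*sqrt(4 + 4)) = -4 + (S + 3*sqrt(8)) = -4 + (S + 3*(2*sqrt(2))) = -4 + (S + 6*sqrt(2)) = -4 + S + 6*sqrt(2))
Q(176) + O(Z(-6), 95) = (-4 + 176 + 6*sqrt(2)) + 120*95 = (172 + 6*sqrt(2)) + 11400 = 11572 + 6*sqrt(2)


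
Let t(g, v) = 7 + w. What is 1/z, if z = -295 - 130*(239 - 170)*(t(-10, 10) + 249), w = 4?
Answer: -1/2332495 ≈ -4.2873e-7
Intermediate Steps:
t(g, v) = 11 (t(g, v) = 7 + 4 = 11)
z = -2332495 (z = -295 - 130*(239 - 170)*(11 + 249) = -295 - 8970*260 = -295 - 130*17940 = -295 - 2332200 = -2332495)
1/z = 1/(-2332495) = -1/2332495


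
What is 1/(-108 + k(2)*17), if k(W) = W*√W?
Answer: -27/2338 - 17*√2/4676 ≈ -0.016690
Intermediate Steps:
k(W) = W^(3/2)
1/(-108 + k(2)*17) = 1/(-108 + 2^(3/2)*17) = 1/(-108 + (2*√2)*17) = 1/(-108 + 34*√2)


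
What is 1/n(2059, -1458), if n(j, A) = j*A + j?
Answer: -1/2999963 ≈ -3.3334e-7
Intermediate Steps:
n(j, A) = j + A*j (n(j, A) = A*j + j = j + A*j)
1/n(2059, -1458) = 1/(2059*(1 - 1458)) = 1/(2059*(-1457)) = 1/(-2999963) = -1/2999963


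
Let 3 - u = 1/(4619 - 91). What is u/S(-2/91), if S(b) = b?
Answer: -1236053/9056 ≈ -136.49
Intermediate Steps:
u = 13583/4528 (u = 3 - 1/(4619 - 91) = 3 - 1/4528 = 13583/4528 ≈ 2.9998)
u/S(-2/91) = 13583/(4528*((-2/91))) = 13583/(4528*((-2*1/91))) = 13583/(4528*(-2/91)) = (13583/4528)*(-91/2) = -1236053/9056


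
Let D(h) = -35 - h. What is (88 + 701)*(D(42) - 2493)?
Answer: -2027730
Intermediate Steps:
(88 + 701)*(D(42) - 2493) = (88 + 701)*((-35 - 1*42) - 2493) = 789*((-35 - 42) - 2493) = 789*(-77 - 2493) = 789*(-2570) = -2027730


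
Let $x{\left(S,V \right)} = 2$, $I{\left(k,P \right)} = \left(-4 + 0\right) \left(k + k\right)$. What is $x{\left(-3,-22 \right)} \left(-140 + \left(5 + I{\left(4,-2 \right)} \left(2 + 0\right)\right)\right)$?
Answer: $-398$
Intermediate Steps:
$I{\left(k,P \right)} = - 8 k$ ($I{\left(k,P \right)} = - 4 \cdot 2 k = - 8 k$)
$x{\left(-3,-22 \right)} \left(-140 + \left(5 + I{\left(4,-2 \right)} \left(2 + 0\right)\right)\right) = 2 \left(-140 + \left(5 + \left(-8\right) 4 \left(2 + 0\right)\right)\right) = 2 \left(-140 + \left(5 - 64\right)\right) = 2 \left(-140 - 59\right) = 2 \left(-199\right) = -398$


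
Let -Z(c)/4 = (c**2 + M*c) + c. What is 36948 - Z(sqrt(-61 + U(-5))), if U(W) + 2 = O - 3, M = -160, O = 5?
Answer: 36704 - 636*I*sqrt(61) ≈ 36704.0 - 4967.3*I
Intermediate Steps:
U(W) = 0 (U(W) = -2 + (5 - 3) = -2 + 2 = 0)
Z(c) = -4*c**2 + 636*c (Z(c) = -4*((c**2 - 160*c) + c) = -4*(c**2 - 159*c) = -4*c**2 + 636*c)
36948 - Z(sqrt(-61 + U(-5))) = 36948 - 4*sqrt(-61 + 0)*(159 - sqrt(-61 + 0)) = 36948 - 4*sqrt(-61)*(159 - sqrt(-61)) = 36948 - 4*I*sqrt(61)*(159 - I*sqrt(61))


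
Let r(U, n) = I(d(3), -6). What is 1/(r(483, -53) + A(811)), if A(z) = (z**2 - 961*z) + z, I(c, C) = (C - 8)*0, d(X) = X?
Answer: -1/120839 ≈ -8.2755e-6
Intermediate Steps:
I(c, C) = 0 (I(c, C) = (-8 + C)*0 = 0)
r(U, n) = 0
A(z) = z**2 - 960*z
1/(r(483, -53) + A(811)) = 1/(0 + 811*(-960 + 811)) = 1/(0 + 811*(-149)) = 1/(0 - 120839) = 1/(-120839) = -1/120839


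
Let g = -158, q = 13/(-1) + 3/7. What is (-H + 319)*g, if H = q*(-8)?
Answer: -241582/7 ≈ -34512.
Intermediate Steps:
q = -88/7 (q = 13*(-1) + 3*(⅐) = -13 + 3/7 = -88/7 ≈ -12.571)
H = 704/7 (H = -88/7*(-8) = 704/7 ≈ 100.57)
(-H + 319)*g = (-1*704/7 + 319)*(-158) = (-704/7 + 319)*(-158) = (1529/7)*(-158) = -241582/7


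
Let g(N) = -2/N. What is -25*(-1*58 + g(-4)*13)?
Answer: 2575/2 ≈ 1287.5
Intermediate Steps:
-25*(-1*58 + g(-4)*13) = -25*(-1*58 - 2/(-4)*13) = -25*(-58 - 2*(-¼)*13) = -25*(-58 + (½)*13) = -25*(-58 + 13/2) = -25*(-103/2) = 2575/2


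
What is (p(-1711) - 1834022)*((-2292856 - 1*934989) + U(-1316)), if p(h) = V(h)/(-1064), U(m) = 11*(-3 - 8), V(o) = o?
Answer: 449931815599593/76 ≈ 5.9202e+12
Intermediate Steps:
U(m) = -121 (U(m) = 11*(-11) = -121)
p(h) = -h/1064 (p(h) = h/(-1064) = h*(-1/1064) = -h/1064)
(p(-1711) - 1834022)*((-2292856 - 1*934989) + U(-1316)) = (-1/1064*(-1711) - 1834022)*((-2292856 - 1*934989) - 121) = (1711/1064 - 1834022)*((-2292856 - 934989) - 121) = -1951397697*(-3227845 - 121)/1064 = -1951397697/1064*(-3227966) = 449931815599593/76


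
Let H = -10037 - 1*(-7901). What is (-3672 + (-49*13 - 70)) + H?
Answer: -6515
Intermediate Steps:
H = -2136 (H = -10037 + 7901 = -2136)
(-3672 + (-49*13 - 70)) + H = (-3672 + (-49*13 - 70)) - 2136 = (-3672 + (-637 - 70)) - 2136 = (-3672 - 707) - 2136 = -4379 - 2136 = -6515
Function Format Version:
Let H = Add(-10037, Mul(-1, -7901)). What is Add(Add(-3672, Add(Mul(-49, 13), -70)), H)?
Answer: -6515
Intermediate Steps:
H = -2136 (H = Add(-10037, 7901) = -2136)
Add(Add(-3672, Add(Mul(-49, 13), -70)), H) = Add(Add(-3672, Add(Mul(-49, 13), -70)), -2136) = Add(Add(-3672, Add(-637, -70)), -2136) = Add(Add(-3672, -707), -2136) = Add(-4379, -2136) = -6515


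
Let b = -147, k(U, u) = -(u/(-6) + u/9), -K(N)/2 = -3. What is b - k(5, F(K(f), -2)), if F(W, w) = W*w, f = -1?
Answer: -439/3 ≈ -146.33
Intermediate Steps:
K(N) = 6 (K(N) = -2*(-3) = 6)
k(U, u) = u/18 (k(U, u) = -(u*(-⅙) + u*(⅑)) = -(-u/6 + u/9) = -(-1)*u/18 = u/18)
b - k(5, F(K(f), -2)) = -147 - 6*(-2)/18 = -147 - (-12)/18 = -147 - 1*(-⅔) = -147 + ⅔ = -439/3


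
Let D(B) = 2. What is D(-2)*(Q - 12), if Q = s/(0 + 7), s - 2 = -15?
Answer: -194/7 ≈ -27.714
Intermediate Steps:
s = -13 (s = 2 - 15 = -13)
Q = -13/7 (Q = -13/(0 + 7) = -13/7 ≈ -1.8571)
D(-2)*(Q - 12) = 2*(-13/7 - 12) = 2*(-97/7) = -194/7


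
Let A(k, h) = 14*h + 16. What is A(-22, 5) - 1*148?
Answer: -62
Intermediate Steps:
A(k, h) = 16 + 14*h
A(-22, 5) - 1*148 = (16 + 14*5) - 1*148 = (16 + 70) - 148 = 86 - 148 = -62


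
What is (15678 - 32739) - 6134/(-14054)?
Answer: -119884580/7027 ≈ -17061.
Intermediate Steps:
(15678 - 32739) - 6134/(-14054) = -17061 - 6134*(-1/14054) = -17061 + 3067/7027 = -119884580/7027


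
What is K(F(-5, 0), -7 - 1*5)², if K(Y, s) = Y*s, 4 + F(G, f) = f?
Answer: 2304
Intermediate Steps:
F(G, f) = -4 + f
K(F(-5, 0), -7 - 1*5)² = ((-4 + 0)*(-7 - 1*5))² = (-4*(-7 - 5))² = (-4*(-12))² = 48² = 2304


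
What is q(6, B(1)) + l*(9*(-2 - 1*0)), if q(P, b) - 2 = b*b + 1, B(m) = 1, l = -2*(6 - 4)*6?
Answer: 436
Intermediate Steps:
l = -24 (l = -2*2*6 = -4*6 = -24)
q(P, b) = 3 + b**2 (q(P, b) = 2 + (b*b + 1) = 2 + (b**2 + 1) = 2 + (1 + b**2) = 3 + b**2)
q(6, B(1)) + l*(9*(-2 - 1*0)) = (3 + 1**2) - 216*(-2 - 1*0) = (3 + 1) - 216*(-2 + 0) = 4 - 216*(-2) = 4 - 24*(-18) = 4 + 432 = 436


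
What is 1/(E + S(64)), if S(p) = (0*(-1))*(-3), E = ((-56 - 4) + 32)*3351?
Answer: -1/93828 ≈ -1.0658e-5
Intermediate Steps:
E = -93828 (E = (-60 + 32)*3351 = -28*3351 = -93828)
S(p) = 0 (S(p) = 0*(-3) = 0)
1/(E + S(64)) = 1/(-93828 + 0) = 1/(-93828) = -1/93828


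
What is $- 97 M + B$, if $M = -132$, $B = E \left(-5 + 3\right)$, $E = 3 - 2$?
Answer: $12802$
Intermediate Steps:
$E = 1$
$B = -2$ ($B = 1 \left(-5 + 3\right) = 1 \left(-2\right) = -2$)
$- 97 M + B = \left(-97\right) \left(-132\right) - 2 = 12804 - 2 = 12802$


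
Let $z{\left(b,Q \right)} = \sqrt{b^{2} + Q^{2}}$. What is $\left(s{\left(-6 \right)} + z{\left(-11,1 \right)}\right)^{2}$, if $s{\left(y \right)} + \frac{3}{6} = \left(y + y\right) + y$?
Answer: $\frac{1857}{4} - 37 \sqrt{122} \approx 55.572$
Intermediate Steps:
$s{\left(y \right)} = - \frac{1}{2} + 3 y$ ($s{\left(y \right)} = - \frac{1}{2} + \left(\left(y + y\right) + y\right) = - \frac{1}{2} + \left(2 y + y\right) = - \frac{1}{2} + 3 y$)
$z{\left(b,Q \right)} = \sqrt{Q^{2} + b^{2}}$
$\left(s{\left(-6 \right)} + z{\left(-11,1 \right)}\right)^{2} = \left(\left(- \frac{1}{2} + 3 \left(-6\right)\right) + \sqrt{1^{2} + \left(-11\right)^{2}}\right)^{2} = \left(\left(- \frac{1}{2} - 18\right) + \sqrt{1 + 121}\right)^{2} = \left(- \frac{37}{2} + \sqrt{122}\right)^{2}$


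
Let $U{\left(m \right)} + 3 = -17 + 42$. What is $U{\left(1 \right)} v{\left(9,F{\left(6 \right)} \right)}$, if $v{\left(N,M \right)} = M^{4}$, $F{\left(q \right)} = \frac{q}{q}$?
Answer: $22$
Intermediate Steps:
$U{\left(m \right)} = 22$ ($U{\left(m \right)} = -3 + \left(-17 + 42\right) = -3 + 25 = 22$)
$F{\left(q \right)} = 1$
$U{\left(1 \right)} v{\left(9,F{\left(6 \right)} \right)} = 22 \cdot 1^{4} = 22 \cdot 1 = 22$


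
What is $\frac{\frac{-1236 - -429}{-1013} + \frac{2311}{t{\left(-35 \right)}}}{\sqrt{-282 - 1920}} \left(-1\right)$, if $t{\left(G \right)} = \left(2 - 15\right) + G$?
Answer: $- \frac{2302307 i \sqrt{2202}}{107070048} \approx - 1.009 i$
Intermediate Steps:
$t{\left(G \right)} = -13 + G$ ($t{\left(G \right)} = \left(2 - 15\right) + G = -13 + G$)
$\frac{\frac{-1236 - -429}{-1013} + \frac{2311}{t{\left(-35 \right)}}}{\sqrt{-282 - 1920}} \left(-1\right) = \frac{\frac{-1236 - -429}{-1013} + \frac{2311}{-13 - 35}}{\sqrt{-282 - 1920}} \left(-1\right) = \frac{\left(-1236 + 429\right) \left(- \frac{1}{1013}\right) + \frac{2311}{-48}}{\sqrt{-2202}} \left(-1\right) = \frac{\left(-807\right) \left(- \frac{1}{1013}\right) + 2311 \left(- \frac{1}{48}\right)}{i \sqrt{2202}} \left(-1\right) = \left(\frac{807}{1013} - \frac{2311}{48}\right) \left(- \frac{i \sqrt{2202}}{2202}\right) \left(-1\right) = - \frac{2302307 \left(- \frac{i \sqrt{2202}}{2202}\right)}{48624} \left(-1\right) = \frac{2302307 i \sqrt{2202}}{107070048} \left(-1\right) = - \frac{2302307 i \sqrt{2202}}{107070048}$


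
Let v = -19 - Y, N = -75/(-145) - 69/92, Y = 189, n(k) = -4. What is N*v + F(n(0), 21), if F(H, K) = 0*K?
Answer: 1404/29 ≈ 48.414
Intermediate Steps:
F(H, K) = 0
N = -27/116 (N = -75*(-1/145) - 69*1/92 = 15/29 - 3/4 = -27/116 ≈ -0.23276)
v = -208 (v = -19 - 1*189 = -19 - 189 = -208)
N*v + F(n(0), 21) = -27/116*(-208) + 0 = 1404/29 + 0 = 1404/29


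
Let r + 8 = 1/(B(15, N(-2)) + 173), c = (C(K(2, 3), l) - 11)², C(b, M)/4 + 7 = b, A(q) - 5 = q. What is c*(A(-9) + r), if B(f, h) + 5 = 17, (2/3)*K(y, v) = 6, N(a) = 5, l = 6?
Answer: -19971/185 ≈ -107.95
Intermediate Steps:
K(y, v) = 9 (K(y, v) = (3/2)*6 = 9)
A(q) = 5 + q
C(b, M) = -28 + 4*b
B(f, h) = 12 (B(f, h) = -5 + 17 = 12)
c = 9 (c = ((-28 + 4*9) - 11)² = ((-28 + 36) - 11)² = (8 - 11)² = (-3)² = 9)
r = -1479/185 (r = -8 + 1/(12 + 173) = -8 + 1/185 = -1479/185 ≈ -7.9946)
c*(A(-9) + r) = 9*((5 - 9) - 1479/185) = 9*(-4 - 1479/185) = 9*(-2219/185) = -19971/185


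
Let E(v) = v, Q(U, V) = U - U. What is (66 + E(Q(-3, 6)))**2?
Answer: 4356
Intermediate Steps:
Q(U, V) = 0
(66 + E(Q(-3, 6)))**2 = (66 + 0)**2 = 66**2 = 4356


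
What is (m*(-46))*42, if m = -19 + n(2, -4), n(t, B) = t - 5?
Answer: 42504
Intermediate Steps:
n(t, B) = -5 + t
m = -22 (m = -19 + (-5 + 2) = -19 - 3 = -22)
(m*(-46))*42 = -22*(-46)*42 = 1012*42 = 42504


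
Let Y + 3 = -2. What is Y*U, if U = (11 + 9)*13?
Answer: -1300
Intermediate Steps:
Y = -5 (Y = -3 - 2 = -5)
U = 260 (U = 20*13 = 260)
Y*U = -5*260 = -1300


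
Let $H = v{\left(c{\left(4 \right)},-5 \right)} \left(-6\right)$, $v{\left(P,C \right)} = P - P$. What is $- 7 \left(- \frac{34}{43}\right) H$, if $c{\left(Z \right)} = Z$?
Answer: $0$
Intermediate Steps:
$v{\left(P,C \right)} = 0$
$H = 0$ ($H = 0 \left(-6\right) = 0$)
$- 7 \left(- \frac{34}{43}\right) H = - 7 \left(- \frac{34}{43}\right) 0 = - 7 \left(\left(-34\right) \frac{1}{43}\right) 0 = \left(-7\right) \left(- \frac{34}{43}\right) 0 = \frac{238}{43} \cdot 0 = 0$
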